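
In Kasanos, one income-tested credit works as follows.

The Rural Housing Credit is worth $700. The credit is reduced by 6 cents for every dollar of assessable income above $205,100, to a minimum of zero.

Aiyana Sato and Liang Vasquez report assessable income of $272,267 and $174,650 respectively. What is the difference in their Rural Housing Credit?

Aiyana ($272,267): Rural Housing Credit: 6% of the $67,167 excess over $205,100 is $4,030.02 ≥ base, so the credit is $0.
Liang ($174,650): Rural Housing Credit: $174,650 is at or below the $205,100 threshold, so the full $700 applies.
Difference: |$0 − $700| = $700.

$700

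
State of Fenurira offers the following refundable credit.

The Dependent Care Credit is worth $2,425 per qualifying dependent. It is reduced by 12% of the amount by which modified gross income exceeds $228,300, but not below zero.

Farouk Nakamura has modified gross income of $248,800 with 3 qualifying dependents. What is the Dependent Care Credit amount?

$4,815

Dependent Care Credit: base = 3 × $2,425 = $7,275. 12% of the $20,500 excess over $228,300 is $2,460; credit = $7,275 − $2,460 = $4,815.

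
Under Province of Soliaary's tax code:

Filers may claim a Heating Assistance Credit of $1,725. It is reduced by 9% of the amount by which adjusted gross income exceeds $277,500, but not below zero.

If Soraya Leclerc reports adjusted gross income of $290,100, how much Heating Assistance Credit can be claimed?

$591

Heating Assistance Credit: 9% of the $12,600 excess over $277,500 is $1,134; credit = $1,725 − $1,134 = $591.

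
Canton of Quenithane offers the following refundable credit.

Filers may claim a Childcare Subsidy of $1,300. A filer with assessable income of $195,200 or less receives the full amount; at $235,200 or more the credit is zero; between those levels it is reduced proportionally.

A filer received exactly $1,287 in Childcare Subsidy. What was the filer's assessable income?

$1,287 is 1,287/1,300 of the full $1,300, so 13/1,300 of the $40,000 range has been used: income = $195,200 + $40,000 × 13/1,300 = $195,600.

$195,600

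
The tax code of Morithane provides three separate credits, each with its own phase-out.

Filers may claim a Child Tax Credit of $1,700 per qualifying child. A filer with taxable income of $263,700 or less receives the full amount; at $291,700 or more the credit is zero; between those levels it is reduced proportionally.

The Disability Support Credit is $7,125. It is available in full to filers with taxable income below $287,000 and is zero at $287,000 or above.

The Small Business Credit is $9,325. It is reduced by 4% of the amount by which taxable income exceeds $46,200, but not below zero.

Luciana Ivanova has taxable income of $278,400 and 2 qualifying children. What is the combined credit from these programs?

$8,777

Child Tax Credit: base = 2 × $1,700 = $3,400. $278,400 is $14,700 into a $28,000 phase-out range, leaving 13,300/28,000 of the credit: $3,400 × 13,300/28,000 = $1,615.
Disability Support Credit: $278,400 is below the $287,000 cutoff, so the full $7,125 applies.
Small Business Credit: 4% of the $232,200 excess over $46,200 is $9,288; credit = $9,325 − $9,288 = $37.
Total: $1,615 + $7,125 + $37 = $8,777.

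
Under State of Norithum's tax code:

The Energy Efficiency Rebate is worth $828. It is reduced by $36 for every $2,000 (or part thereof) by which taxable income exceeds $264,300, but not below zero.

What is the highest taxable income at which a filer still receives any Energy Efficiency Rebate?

After 22 increments the reduction is 22 × $36 = $792, leaving $36; one more increment wipes it out. Increment 22 ends at excess 22 × $2,000 = $44,000, so the highest qualifying income is $264,300 + $44,000 = $308,300.

$308,300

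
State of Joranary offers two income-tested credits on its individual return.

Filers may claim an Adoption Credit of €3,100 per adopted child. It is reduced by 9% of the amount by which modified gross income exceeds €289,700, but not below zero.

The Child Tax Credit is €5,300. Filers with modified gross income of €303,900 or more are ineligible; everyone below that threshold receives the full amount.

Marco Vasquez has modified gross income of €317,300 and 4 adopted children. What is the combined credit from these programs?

Adoption Credit: base = 4 × €3,100 = €12,400. 9% of the €27,600 excess over €289,700 is €2,484; credit = €12,400 − €2,484 = €9,916.
Child Tax Credit: €317,300 meets or exceeds the €303,900 cutoff, so the credit is €0.
Total: €9,916 + €0 = €9,916.

€9,916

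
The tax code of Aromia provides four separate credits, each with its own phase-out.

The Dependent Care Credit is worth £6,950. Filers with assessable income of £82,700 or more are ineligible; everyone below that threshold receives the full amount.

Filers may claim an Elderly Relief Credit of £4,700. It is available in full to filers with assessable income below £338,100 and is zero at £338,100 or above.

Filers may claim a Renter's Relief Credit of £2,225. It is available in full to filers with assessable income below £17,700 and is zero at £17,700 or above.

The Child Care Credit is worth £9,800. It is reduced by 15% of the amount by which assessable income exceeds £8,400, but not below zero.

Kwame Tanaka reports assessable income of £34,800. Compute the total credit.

Dependent Care Credit: £34,800 is below the £82,700 cutoff, so the full £6,950 applies.
Elderly Relief Credit: £34,800 is below the £338,100 cutoff, so the full £4,700 applies.
Renter's Relief Credit: £34,800 meets or exceeds the £17,700 cutoff, so the credit is £0.
Child Care Credit: 15% of the £26,400 excess over £8,400 is £3,960; credit = £9,800 − £3,960 = £5,840.
Total: £6,950 + £4,700 + £0 + £5,840 = £17,490.

£17,490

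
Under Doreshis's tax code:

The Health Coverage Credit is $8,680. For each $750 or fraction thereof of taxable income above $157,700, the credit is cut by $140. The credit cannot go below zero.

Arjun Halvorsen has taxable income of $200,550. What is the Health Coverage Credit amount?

$560

Health Coverage Credit: income exceeds $157,700 by $42,850, which is 58 full-or-partial $750 increments; reduction = 58 × $140 = $8,120, leaving $560.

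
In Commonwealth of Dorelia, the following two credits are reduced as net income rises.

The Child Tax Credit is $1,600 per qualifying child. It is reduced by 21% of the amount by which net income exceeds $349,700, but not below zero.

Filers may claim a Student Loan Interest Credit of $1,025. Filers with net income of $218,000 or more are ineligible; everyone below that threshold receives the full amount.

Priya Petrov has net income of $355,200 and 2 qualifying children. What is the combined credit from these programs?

Child Tax Credit: base = 2 × $1,600 = $3,200. 21% of the $5,500 excess over $349,700 is $1,155; credit = $3,200 − $1,155 = $2,045.
Student Loan Interest Credit: $355,200 meets or exceeds the $218,000 cutoff, so the credit is $0.
Total: $2,045 + $0 = $2,045.

$2,045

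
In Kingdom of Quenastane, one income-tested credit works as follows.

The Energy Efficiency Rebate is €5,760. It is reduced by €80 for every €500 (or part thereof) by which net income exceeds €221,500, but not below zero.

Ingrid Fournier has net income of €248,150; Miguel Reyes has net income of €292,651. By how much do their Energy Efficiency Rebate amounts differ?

€1,440

Ingrid (€248,150): Energy Efficiency Rebate: income exceeds €221,500 by €26,650, which is 54 full-or-partial €500 increments; reduction = 54 × €80 = €4,320, leaving €1,440.
Miguel (€292,651): Energy Efficiency Rebate: income exceeds €221,500 by €71,151 → 143 increments × €80 = €11,440 ≥ base, so the credit is €0.
Difference: |€1,440 − €0| = €1,440.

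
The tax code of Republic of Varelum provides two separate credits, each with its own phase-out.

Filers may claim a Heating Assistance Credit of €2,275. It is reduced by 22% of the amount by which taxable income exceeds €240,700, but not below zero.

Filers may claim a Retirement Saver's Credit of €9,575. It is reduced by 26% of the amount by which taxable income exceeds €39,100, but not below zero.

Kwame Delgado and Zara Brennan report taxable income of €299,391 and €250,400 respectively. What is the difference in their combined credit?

Kwame (€299,391): Heating Assistance Credit: 22% of the €58,691 excess over €240,700 is €12,912.02 ≥ base, so the credit is €0. Retirement Saver's Credit: 26% of the €260,291 excess over €39,100 is €67,675.66 ≥ base, so the credit is €0. total €0 + €0 = €0
Zara (€250,400): Heating Assistance Credit: 22% of the €9,700 excess over €240,700 is €2,134; credit = €2,275 − €2,134 = €141. Retirement Saver's Credit: 26% of the €211,300 excess over €39,100 is €54,938 ≥ base, so the credit is €0. total €141 + €0 = €141
Difference: |€0 − €141| = €141.

€141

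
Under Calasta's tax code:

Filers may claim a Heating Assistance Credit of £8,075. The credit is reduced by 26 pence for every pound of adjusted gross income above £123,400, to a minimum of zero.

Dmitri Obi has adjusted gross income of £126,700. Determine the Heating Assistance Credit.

£7,217

Heating Assistance Credit: 26% of the £3,300 excess over £123,400 is £858; credit = £8,075 − £858 = £7,217.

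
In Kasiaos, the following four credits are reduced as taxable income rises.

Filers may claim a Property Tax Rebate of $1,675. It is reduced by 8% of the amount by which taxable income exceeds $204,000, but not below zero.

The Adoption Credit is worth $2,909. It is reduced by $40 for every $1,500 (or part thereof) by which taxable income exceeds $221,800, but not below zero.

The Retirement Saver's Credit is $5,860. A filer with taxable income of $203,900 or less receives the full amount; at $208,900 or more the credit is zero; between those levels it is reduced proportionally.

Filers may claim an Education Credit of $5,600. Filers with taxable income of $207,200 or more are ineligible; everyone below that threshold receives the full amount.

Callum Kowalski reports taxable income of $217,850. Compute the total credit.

Property Tax Rebate: 8% of the $13,850 excess over $204,000 is $1,108; credit = $1,675 − $1,108 = $567.
Adoption Credit: $217,850 is at or below the $221,800 threshold, so the full $2,909 applies.
Retirement Saver's Credit: $217,850 is at or above $208,900, so the credit is $0.
Education Credit: $217,850 meets or exceeds the $207,200 cutoff, so the credit is $0.
Total: $567 + $2,909 + $0 + $0 = $3,476.

$3,476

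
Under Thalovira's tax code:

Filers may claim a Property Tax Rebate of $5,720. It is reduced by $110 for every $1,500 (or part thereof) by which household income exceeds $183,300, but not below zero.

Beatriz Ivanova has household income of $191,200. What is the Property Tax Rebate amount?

$5,060

Property Tax Rebate: income exceeds $183,300 by $7,900, which is 6 full-or-partial $1,500 increments; reduction = 6 × $110 = $660, leaving $5,060.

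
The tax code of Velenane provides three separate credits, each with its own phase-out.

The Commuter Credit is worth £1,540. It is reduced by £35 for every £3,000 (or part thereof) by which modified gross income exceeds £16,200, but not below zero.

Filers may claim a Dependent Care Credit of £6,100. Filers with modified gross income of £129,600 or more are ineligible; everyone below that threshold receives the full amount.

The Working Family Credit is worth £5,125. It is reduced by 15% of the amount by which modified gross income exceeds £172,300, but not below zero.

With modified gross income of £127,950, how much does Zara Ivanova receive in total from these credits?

£11,435

Commuter Credit: income exceeds £16,200 by £111,750, which is 38 full-or-partial £3,000 increments; reduction = 38 × £35 = £1,330, leaving £210.
Dependent Care Credit: £127,950 is below the £129,600 cutoff, so the full £6,100 applies.
Working Family Credit: £127,950 is at or below the £172,300 threshold, so the full £5,125 applies.
Total: £210 + £6,100 + £5,125 = £11,435.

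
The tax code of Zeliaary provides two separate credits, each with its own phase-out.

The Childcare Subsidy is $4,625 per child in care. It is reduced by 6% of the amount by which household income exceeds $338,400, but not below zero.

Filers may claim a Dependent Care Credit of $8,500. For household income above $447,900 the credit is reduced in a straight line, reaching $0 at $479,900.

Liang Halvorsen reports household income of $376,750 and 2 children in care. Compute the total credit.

Childcare Subsidy: base = 2 × $4,625 = $9,250. 6% of the $38,350 excess over $338,400 is $2,301; credit = $9,250 − $2,301 = $6,949.
Dependent Care Credit: $376,750 is at or below the $447,900 threshold, so the full $8,500 applies.
Total: $6,949 + $8,500 = $15,449.

$15,449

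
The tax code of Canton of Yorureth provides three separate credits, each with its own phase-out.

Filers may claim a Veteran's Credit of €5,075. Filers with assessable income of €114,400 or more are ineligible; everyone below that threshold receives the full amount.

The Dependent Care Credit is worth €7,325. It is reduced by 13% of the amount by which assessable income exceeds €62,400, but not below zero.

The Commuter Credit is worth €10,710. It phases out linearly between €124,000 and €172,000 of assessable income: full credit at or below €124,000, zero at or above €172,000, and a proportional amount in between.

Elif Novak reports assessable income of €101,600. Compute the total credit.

€18,014

Veteran's Credit: €101,600 is below the €114,400 cutoff, so the full €5,075 applies.
Dependent Care Credit: 13% of the €39,200 excess over €62,400 is €5,096; credit = €7,325 − €5,096 = €2,229.
Commuter Credit: €101,600 is at or below the €124,000 threshold, so the full €10,710 applies.
Total: €5,075 + €2,229 + €10,710 = €18,014.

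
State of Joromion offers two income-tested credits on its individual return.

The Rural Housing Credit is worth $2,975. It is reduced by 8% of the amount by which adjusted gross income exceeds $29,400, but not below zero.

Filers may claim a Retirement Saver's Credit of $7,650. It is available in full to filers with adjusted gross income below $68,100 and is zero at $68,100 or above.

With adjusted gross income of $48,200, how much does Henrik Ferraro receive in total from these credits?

$9,121

Rural Housing Credit: 8% of the $18,800 excess over $29,400 is $1,504; credit = $2,975 − $1,504 = $1,471.
Retirement Saver's Credit: $48,200 is below the $68,100 cutoff, so the full $7,650 applies.
Total: $1,471 + $7,650 = $9,121.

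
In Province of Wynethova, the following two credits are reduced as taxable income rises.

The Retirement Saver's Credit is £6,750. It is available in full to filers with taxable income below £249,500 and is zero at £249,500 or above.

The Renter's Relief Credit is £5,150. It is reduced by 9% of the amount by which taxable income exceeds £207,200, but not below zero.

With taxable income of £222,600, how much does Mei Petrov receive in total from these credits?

Retirement Saver's Credit: £222,600 is below the £249,500 cutoff, so the full £6,750 applies.
Renter's Relief Credit: 9% of the £15,400 excess over £207,200 is £1,386; credit = £5,150 − £1,386 = £3,764.
Total: £6,750 + £3,764 = £10,514.

£10,514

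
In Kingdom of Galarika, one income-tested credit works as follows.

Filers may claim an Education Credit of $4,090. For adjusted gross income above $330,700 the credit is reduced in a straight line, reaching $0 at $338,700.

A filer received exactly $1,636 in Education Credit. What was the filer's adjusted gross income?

$335,500

$1,636 is 1,636/4,090 of the full $4,090, so 2,454/4,090 of the $8,000 range has been used: income = $330,700 + $8,000 × 2,454/4,090 = $335,500.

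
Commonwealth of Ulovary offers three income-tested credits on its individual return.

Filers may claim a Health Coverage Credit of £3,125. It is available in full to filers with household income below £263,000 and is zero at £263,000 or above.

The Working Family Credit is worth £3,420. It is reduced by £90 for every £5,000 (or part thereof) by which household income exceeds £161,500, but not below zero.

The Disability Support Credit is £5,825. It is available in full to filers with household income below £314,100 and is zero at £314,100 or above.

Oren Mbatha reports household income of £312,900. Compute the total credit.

£6,455

Health Coverage Credit: £312,900 meets or exceeds the £263,000 cutoff, so the credit is £0.
Working Family Credit: income exceeds £161,500 by £151,400, which is 31 full-or-partial £5,000 increments; reduction = 31 × £90 = £2,790, leaving £630.
Disability Support Credit: £312,900 is below the £314,100 cutoff, so the full £5,825 applies.
Total: £0 + £630 + £5,825 = £6,455.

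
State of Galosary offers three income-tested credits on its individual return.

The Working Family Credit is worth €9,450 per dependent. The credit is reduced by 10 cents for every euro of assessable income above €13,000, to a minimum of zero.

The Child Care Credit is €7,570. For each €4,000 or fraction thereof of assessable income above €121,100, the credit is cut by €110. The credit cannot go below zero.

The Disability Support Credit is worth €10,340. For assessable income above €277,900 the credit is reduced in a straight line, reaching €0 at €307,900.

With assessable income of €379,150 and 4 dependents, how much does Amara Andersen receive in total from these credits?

Working Family Credit: base = 4 × €9,450 = €37,800. 10% of the €366,150 excess over €13,000 is €36,615; credit = €37,800 − €36,615 = €1,185.
Child Care Credit: income exceeds €121,100 by €258,050, which is 65 full-or-partial €4,000 increments; reduction = 65 × €110 = €7,150, leaving €420.
Disability Support Credit: €379,150 is at or above €307,900, so the credit is €0.
Total: €1,185 + €420 + €0 = €1,605.

€1,605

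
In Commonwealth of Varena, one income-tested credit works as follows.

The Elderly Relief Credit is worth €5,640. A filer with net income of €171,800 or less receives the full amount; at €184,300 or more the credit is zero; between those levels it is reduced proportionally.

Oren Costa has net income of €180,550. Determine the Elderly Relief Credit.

€1,692

Elderly Relief Credit: €180,550 is €8,750 into a €12,500 phase-out range, leaving 3,750/12,500 of the credit: €5,640 × 3,750/12,500 = €1,692.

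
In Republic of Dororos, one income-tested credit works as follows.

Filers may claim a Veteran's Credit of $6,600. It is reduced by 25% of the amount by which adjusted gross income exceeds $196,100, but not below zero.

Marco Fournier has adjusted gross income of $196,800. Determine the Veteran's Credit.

Veteran's Credit: 25% of the $700 excess over $196,100 is $175; credit = $6,600 − $175 = $6,425.

$6,425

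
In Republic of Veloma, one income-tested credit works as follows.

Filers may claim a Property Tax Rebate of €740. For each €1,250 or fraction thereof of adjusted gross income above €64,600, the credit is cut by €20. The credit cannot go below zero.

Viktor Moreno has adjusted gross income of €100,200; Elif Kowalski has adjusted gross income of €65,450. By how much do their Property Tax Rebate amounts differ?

Viktor (€100,200): Property Tax Rebate: income exceeds €64,600 by €35,600, which is 29 full-or-partial €1,250 increments; reduction = 29 × €20 = €580, leaving €160.
Elif (€65,450): Property Tax Rebate: income exceeds €64,600 by €850, which is 1 full-or-partial €1,250 increment; reduction = 1 × €20 = €20, leaving €720.
Difference: |€160 − €720| = €560.

€560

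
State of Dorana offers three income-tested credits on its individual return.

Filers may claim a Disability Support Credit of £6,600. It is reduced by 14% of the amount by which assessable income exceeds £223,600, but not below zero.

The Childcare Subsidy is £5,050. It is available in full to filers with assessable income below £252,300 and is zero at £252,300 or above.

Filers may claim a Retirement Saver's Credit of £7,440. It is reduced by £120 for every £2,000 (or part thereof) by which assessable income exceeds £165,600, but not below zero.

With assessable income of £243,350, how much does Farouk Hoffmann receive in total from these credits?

£11,645

Disability Support Credit: 14% of the £19,750 excess over £223,600 is £2,765; credit = £6,600 − £2,765 = £3,835.
Childcare Subsidy: £243,350 is below the £252,300 cutoff, so the full £5,050 applies.
Retirement Saver's Credit: income exceeds £165,600 by £77,750, which is 39 full-or-partial £2,000 increments; reduction = 39 × £120 = £4,680, leaving £2,760.
Total: £3,835 + £5,050 + £2,760 = £11,645.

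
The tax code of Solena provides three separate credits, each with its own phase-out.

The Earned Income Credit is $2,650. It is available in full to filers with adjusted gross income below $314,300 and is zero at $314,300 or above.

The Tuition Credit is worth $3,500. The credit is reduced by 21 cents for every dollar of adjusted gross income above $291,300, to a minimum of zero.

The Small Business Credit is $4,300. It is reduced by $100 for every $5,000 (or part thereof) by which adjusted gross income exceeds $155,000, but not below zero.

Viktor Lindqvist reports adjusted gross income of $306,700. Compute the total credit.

Earned Income Credit: $306,700 is below the $314,300 cutoff, so the full $2,650 applies.
Tuition Credit: 21% of the $15,400 excess over $291,300 is $3,234; credit = $3,500 − $3,234 = $266.
Small Business Credit: income exceeds $155,000 by $151,700, which is 31 full-or-partial $5,000 increments; reduction = 31 × $100 = $3,100, leaving $1,200.
Total: $2,650 + $266 + $1,200 = $4,116.

$4,116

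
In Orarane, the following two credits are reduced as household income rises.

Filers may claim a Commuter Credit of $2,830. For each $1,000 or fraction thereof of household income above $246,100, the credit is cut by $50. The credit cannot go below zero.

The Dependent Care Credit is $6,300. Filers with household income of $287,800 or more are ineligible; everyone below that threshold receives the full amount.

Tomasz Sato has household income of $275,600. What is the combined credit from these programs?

Commuter Credit: income exceeds $246,100 by $29,500, which is 30 full-or-partial $1,000 increments; reduction = 30 × $50 = $1,500, leaving $1,330.
Dependent Care Credit: $275,600 is below the $287,800 cutoff, so the full $6,300 applies.
Total: $1,330 + $6,300 = $7,630.

$7,630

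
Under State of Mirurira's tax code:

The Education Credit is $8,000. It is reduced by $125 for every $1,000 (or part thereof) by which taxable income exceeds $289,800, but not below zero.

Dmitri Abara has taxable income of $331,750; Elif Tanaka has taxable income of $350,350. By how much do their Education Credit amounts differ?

Dmitri ($331,750): Education Credit: income exceeds $289,800 by $41,950, which is 42 full-or-partial $1,000 increments; reduction = 42 × $125 = $5,250, leaving $2,750.
Elif ($350,350): Education Credit: income exceeds $289,800 by $60,550, which is 61 full-or-partial $1,000 increments; reduction = 61 × $125 = $7,625, leaving $375.
Difference: |$2,750 − $375| = $2,375.

$2,375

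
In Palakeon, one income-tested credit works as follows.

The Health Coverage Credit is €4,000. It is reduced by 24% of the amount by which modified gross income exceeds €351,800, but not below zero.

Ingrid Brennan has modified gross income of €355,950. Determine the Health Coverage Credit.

Health Coverage Credit: 24% of the €4,150 excess over €351,800 is €996; credit = €4,000 − €996 = €3,004.

€3,004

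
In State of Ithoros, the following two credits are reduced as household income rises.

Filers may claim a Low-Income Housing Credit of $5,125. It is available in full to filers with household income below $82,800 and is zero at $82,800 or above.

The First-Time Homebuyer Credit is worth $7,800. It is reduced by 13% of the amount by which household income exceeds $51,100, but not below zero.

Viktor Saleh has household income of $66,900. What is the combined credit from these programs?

Low-Income Housing Credit: $66,900 is below the $82,800 cutoff, so the full $5,125 applies.
First-Time Homebuyer Credit: 13% of the $15,800 excess over $51,100 is $2,054; credit = $7,800 − $2,054 = $5,746.
Total: $5,125 + $5,746 = $10,871.

$10,871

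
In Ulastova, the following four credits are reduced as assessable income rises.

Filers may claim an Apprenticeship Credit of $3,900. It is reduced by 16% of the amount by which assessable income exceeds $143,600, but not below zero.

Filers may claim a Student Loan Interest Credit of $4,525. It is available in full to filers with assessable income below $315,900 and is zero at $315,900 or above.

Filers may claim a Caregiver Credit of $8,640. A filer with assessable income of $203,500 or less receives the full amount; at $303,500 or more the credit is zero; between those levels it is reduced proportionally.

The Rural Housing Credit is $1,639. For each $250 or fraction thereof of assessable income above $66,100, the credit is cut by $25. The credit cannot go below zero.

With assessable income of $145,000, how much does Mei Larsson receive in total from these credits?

$16,841

Apprenticeship Credit: 16% of the $1,400 excess over $143,600 is $224; credit = $3,900 − $224 = $3,676.
Student Loan Interest Credit: $145,000 is below the $315,900 cutoff, so the full $4,525 applies.
Caregiver Credit: $145,000 is at or below the $203,500 threshold, so the full $8,640 applies.
Rural Housing Credit: income exceeds $66,100 by $78,900 → 316 increments × $25 = $7,900 ≥ base, so the credit is $0.
Total: $3,676 + $4,525 + $8,640 + $0 = $16,841.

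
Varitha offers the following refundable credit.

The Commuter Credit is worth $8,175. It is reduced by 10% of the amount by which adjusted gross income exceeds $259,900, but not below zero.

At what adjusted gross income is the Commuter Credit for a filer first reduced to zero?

The credit falls by 10% of each dollar above $259,900, so it reaches zero when the excess is $8,175 / 10% = $81,750: income = $259,900 + $81,750 = $341,650.

$341,650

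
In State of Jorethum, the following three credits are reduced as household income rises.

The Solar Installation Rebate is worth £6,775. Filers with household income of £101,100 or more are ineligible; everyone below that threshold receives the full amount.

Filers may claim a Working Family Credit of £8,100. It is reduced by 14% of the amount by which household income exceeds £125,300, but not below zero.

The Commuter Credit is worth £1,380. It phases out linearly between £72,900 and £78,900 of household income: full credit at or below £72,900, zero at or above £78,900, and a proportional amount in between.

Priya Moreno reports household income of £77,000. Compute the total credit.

£15,312

Solar Installation Rebate: £77,000 is below the £101,100 cutoff, so the full £6,775 applies.
Working Family Credit: £77,000 is at or below the £125,300 threshold, so the full £8,100 applies.
Commuter Credit: £77,000 is £4,100 into a £6,000 phase-out range, leaving 1,900/6,000 of the credit: £1,380 × 1,900/6,000 = £437.
Total: £6,775 + £8,100 + £437 = £15,312.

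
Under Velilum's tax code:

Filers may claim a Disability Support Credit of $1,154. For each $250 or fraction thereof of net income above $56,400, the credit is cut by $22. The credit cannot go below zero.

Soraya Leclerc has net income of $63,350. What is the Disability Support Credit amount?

Disability Support Credit: income exceeds $56,400 by $6,950, which is 28 full-or-partial $250 increments; reduction = 28 × $22 = $616, leaving $538.

$538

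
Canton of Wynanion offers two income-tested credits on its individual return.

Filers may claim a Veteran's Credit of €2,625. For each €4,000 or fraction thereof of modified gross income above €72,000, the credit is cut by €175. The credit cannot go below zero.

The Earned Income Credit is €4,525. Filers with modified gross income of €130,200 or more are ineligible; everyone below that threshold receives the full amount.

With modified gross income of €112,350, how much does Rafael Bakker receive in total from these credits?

€5,225

Veteran's Credit: income exceeds €72,000 by €40,350, which is 11 full-or-partial €4,000 increments; reduction = 11 × €175 = €1,925, leaving €700.
Earned Income Credit: €112,350 is below the €130,200 cutoff, so the full €4,525 applies.
Total: €700 + €4,525 = €5,225.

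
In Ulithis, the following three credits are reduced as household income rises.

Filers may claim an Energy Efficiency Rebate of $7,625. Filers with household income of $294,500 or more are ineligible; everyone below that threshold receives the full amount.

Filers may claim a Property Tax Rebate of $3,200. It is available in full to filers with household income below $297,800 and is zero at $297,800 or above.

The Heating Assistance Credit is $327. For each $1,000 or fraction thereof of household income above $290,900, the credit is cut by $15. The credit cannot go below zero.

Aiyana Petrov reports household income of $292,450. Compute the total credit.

$11,122

Energy Efficiency Rebate: $292,450 is below the $294,500 cutoff, so the full $7,625 applies.
Property Tax Rebate: $292,450 is below the $297,800 cutoff, so the full $3,200 applies.
Heating Assistance Credit: income exceeds $290,900 by $1,550, which is 2 full-or-partial $1,000 increments; reduction = 2 × $15 = $30, leaving $297.
Total: $7,625 + $3,200 + $297 = $11,122.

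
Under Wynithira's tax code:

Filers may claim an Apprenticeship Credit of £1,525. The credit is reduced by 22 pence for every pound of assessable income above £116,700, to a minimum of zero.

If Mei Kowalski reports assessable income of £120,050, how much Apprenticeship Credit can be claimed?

Apprenticeship Credit: 22% of the £3,350 excess over £116,700 is £737; credit = £1,525 − £737 = £788.

£788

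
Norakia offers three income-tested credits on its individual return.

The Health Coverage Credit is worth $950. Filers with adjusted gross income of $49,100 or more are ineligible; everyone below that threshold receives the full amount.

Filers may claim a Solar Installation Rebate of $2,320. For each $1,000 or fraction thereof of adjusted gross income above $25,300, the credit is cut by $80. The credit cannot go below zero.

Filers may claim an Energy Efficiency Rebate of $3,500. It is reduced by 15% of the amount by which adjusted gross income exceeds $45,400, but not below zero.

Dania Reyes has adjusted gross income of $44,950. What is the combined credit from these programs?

$5,170

Health Coverage Credit: $44,950 is below the $49,100 cutoff, so the full $950 applies.
Solar Installation Rebate: income exceeds $25,300 by $19,650, which is 20 full-or-partial $1,000 increments; reduction = 20 × $80 = $1,600, leaving $720.
Energy Efficiency Rebate: $44,950 is at or below the $45,400 threshold, so the full $3,500 applies.
Total: $950 + $720 + $3,500 = $5,170.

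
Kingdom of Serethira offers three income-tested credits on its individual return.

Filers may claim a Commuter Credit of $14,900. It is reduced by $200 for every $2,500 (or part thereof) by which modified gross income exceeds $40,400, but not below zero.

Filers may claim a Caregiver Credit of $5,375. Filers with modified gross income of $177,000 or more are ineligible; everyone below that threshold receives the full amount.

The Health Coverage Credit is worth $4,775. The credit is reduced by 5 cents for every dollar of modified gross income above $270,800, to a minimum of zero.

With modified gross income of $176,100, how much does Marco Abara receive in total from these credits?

Commuter Credit: income exceeds $40,400 by $135,700, which is 55 full-or-partial $2,500 increments; reduction = 55 × $200 = $11,000, leaving $3,900.
Caregiver Credit: $176,100 is below the $177,000 cutoff, so the full $5,375 applies.
Health Coverage Credit: $176,100 is at or below the $270,800 threshold, so the full $4,775 applies.
Total: $3,900 + $5,375 + $4,775 = $14,050.

$14,050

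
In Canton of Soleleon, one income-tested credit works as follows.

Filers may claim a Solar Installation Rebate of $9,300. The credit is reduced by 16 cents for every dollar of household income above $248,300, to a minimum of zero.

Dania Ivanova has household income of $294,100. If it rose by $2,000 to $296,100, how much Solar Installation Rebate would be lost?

At $294,100 — 16% of the $45,800 excess over $248,300 is $7,328; credit = $9,300 − $7,328 = $1,972.
At $296,100 — 16% of the $47,800 excess over $248,300 is $7,648; credit = $9,300 − $7,648 = $1,652.
Lost: $1,972 − $1,652 = $320.

$320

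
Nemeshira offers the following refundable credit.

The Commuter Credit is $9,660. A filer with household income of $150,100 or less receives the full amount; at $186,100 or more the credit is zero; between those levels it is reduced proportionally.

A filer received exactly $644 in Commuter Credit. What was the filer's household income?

$183,700

$644 is 644/9,660 of the full $9,660, so 9,016/9,660 of the $36,000 range has been used: income = $150,100 + $36,000 × 9,016/9,660 = $183,700.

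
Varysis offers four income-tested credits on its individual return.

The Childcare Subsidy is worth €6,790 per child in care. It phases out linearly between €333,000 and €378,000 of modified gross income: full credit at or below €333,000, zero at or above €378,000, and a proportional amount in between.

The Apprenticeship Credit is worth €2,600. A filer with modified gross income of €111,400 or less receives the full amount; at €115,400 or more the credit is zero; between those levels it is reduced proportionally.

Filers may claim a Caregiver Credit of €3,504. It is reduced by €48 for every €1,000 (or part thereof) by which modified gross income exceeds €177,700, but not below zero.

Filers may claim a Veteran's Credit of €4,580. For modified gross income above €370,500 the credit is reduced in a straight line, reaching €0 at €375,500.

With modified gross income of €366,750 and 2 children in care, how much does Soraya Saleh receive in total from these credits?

Childcare Subsidy: base = 2 × €6,790 = €13,580. €366,750 is €33,750 into a €45,000 phase-out range, leaving 11,250/45,000 of the credit: €13,580 × 11,250/45,000 = €3,395.
Apprenticeship Credit: €366,750 is at or above €115,400, so the credit is €0.
Caregiver Credit: income exceeds €177,700 by €189,050 → 190 increments × €48 = €9,120 ≥ base, so the credit is €0.
Veteran's Credit: €366,750 is at or below the €370,500 threshold, so the full €4,580 applies.
Total: €3,395 + €0 + €0 + €4,580 = €7,975.

€7,975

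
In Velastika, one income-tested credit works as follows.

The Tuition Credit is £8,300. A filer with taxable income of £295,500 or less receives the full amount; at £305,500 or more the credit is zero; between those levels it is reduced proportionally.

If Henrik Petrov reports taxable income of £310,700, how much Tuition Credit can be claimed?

£0

Tuition Credit: £310,700 is at or above £305,500, so the credit is £0.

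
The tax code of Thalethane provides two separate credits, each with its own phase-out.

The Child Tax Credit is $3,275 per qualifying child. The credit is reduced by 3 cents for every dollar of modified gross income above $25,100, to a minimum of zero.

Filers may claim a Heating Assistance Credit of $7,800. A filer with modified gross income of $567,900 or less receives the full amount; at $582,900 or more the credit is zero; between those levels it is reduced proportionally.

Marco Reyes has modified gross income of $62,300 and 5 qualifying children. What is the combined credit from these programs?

$23,059

Child Tax Credit: base = 5 × $3,275 = $16,375. 3% of the $37,200 excess over $25,100 is $1,116; credit = $16,375 − $1,116 = $15,259.
Heating Assistance Credit: $62,300 is at or below the $567,900 threshold, so the full $7,800 applies.
Total: $15,259 + $7,800 = $23,059.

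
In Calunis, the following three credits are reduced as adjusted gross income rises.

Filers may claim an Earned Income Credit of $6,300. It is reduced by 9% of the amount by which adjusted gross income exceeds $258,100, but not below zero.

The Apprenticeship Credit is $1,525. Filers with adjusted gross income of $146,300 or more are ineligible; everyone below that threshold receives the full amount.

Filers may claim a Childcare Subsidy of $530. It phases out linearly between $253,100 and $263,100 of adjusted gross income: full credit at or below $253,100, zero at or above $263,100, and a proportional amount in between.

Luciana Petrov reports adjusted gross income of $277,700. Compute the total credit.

Earned Income Credit: 9% of the $19,600 excess over $258,100 is $1,764; credit = $6,300 − $1,764 = $4,536.
Apprenticeship Credit: $277,700 meets or exceeds the $146,300 cutoff, so the credit is $0.
Childcare Subsidy: $277,700 is at or above $263,100, so the credit is $0.
Total: $4,536 + $0 + $0 = $4,536.

$4,536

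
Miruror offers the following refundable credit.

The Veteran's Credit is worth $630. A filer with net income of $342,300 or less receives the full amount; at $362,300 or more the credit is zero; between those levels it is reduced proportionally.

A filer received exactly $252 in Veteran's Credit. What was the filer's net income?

$252 is 252/630 of the full $630, so 378/630 of the $20,000 range has been used: income = $342,300 + $20,000 × 378/630 = $354,300.

$354,300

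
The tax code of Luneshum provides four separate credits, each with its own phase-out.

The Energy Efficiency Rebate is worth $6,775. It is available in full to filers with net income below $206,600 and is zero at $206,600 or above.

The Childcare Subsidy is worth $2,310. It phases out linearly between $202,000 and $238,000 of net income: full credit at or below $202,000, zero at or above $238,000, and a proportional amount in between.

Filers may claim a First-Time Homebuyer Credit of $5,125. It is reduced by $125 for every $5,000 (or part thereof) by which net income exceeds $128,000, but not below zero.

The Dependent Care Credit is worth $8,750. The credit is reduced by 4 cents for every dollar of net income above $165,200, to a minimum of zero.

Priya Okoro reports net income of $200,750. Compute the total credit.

$19,663

Energy Efficiency Rebate: $200,750 is below the $206,600 cutoff, so the full $6,775 applies.
Childcare Subsidy: $200,750 is at or below the $202,000 threshold, so the full $2,310 applies.
First-Time Homebuyer Credit: income exceeds $128,000 by $72,750, which is 15 full-or-partial $5,000 increments; reduction = 15 × $125 = $1,875, leaving $3,250.
Dependent Care Credit: 4% of the $35,550 excess over $165,200 is $1,422; credit = $8,750 − $1,422 = $7,328.
Total: $6,775 + $2,310 + $3,250 + $7,328 = $19,663.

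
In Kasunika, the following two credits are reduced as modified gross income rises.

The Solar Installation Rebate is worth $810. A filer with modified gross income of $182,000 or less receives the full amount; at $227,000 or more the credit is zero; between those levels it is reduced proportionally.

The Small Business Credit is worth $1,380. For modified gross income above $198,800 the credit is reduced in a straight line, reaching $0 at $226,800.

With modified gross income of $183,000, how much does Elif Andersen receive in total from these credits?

Solar Installation Rebate: $183,000 is $1,000 into a $45,000 phase-out range, leaving 44,000/45,000 of the credit: $810 × 44,000/45,000 = $792.
Small Business Credit: $183,000 is at or below the $198,800 threshold, so the full $1,380 applies.
Total: $792 + $1,380 = $2,172.

$2,172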